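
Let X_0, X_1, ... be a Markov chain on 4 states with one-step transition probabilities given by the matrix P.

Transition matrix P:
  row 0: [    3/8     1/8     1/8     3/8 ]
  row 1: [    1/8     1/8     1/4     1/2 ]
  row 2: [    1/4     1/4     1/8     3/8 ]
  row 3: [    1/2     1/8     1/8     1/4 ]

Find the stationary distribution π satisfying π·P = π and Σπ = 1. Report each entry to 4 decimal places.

π = [0.3651, 0.1429, 0.1429, 0.3492]

Balance equations π_j = Σ_i π_i·P[i][j]:
  π_0 = 3/8·π_0 + 1/8·π_1 + 1/4·π_2 + 1/2·π_3
  π_1 = 1/8·π_0 + 1/8·π_1 + 1/4·π_2 + 1/8·π_3
  π_2 = 1/8·π_0 + 1/4·π_1 + 1/8·π_2 + 1/8·π_3
  normalize: π_0 + π_1 + π_2 + π_3 = 1
Solving the linear system gives exactly π = [23/63, 1/7, 1/7, 22/63].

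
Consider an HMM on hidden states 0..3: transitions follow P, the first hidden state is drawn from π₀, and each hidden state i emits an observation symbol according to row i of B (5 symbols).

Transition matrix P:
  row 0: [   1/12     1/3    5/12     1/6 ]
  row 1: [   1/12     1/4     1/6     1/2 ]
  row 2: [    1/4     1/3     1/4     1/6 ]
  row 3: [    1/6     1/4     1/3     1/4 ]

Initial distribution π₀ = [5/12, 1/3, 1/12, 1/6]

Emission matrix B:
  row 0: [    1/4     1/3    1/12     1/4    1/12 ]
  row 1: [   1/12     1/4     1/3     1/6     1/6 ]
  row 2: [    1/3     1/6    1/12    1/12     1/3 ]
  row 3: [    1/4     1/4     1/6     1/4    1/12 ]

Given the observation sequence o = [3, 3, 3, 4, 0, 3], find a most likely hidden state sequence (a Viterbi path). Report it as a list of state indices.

path = [0, 1, 3, 2, 2, 0]

t=0: δ = [1.042e-01, 5.556e-02, 6.944e-03, 4.167e-02]  (obs o_0=3)
t=1: δ = [2.170e-03, 5.787e-03, 3.617e-03, 6.944e-03]  ψ = [0, 0, 0, 1]  (obs o_1=3)
t=2: δ = [2.894e-04, 2.894e-04, 1.929e-04, 7.234e-04]  ψ = [3, 3, 3, 1]  (obs o_2=3)
t=3: δ = [1.005e-05, 3.014e-05, 8.038e-05, 1.507e-05]  ψ = [3, 3, 3, 3]  (obs o_3=4)
t=4: δ = [5.023e-06, 2.233e-06, 6.698e-06, 3.768e-06]  ψ = [2, 2, 2, 1]  (obs o_4=0)
t=5: δ = [4.186e-07, 3.721e-07, 1.744e-07, 2.791e-07]  ψ = [2, 2, 0, 1]  (obs o_5=3)
backtrack: best end state = 0; path = [0, 1, 3, 2, 2, 0]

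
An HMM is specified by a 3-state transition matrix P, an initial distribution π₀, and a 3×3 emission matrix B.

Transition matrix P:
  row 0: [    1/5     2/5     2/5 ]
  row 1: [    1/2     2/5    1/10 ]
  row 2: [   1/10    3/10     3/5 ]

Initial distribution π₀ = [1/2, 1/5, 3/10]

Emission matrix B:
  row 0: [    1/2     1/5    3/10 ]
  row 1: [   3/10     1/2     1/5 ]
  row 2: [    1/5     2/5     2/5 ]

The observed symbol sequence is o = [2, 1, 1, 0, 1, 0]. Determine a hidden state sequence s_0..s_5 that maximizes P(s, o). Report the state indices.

t=0: δ = [1.500e-01, 4.000e-02, 1.200e-01]  (obs o_0=2)
t=1: δ = [6.000e-03, 3.000e-02, 2.880e-02]  ψ = [0, 0, 2]  (obs o_1=1)
t=2: δ = [3.000e-03, 6.000e-03, 6.912e-03]  ψ = [1, 1, 2]  (obs o_2=1)
t=3: δ = [1.500e-03, 7.200e-04, 8.294e-04]  ψ = [1, 1, 2]  (obs o_3=0)
t=4: δ = [7.200e-05, 3.000e-04, 2.400e-04]  ψ = [1, 0, 0]  (obs o_4=1)
t=5: δ = [7.500e-05, 3.600e-05, 2.880e-05]  ψ = [1, 1, 2]  (obs o_5=0)
backtrack: best end state = 0; path = [0, 1, 1, 0, 1, 0]

path = [0, 1, 1, 0, 1, 0]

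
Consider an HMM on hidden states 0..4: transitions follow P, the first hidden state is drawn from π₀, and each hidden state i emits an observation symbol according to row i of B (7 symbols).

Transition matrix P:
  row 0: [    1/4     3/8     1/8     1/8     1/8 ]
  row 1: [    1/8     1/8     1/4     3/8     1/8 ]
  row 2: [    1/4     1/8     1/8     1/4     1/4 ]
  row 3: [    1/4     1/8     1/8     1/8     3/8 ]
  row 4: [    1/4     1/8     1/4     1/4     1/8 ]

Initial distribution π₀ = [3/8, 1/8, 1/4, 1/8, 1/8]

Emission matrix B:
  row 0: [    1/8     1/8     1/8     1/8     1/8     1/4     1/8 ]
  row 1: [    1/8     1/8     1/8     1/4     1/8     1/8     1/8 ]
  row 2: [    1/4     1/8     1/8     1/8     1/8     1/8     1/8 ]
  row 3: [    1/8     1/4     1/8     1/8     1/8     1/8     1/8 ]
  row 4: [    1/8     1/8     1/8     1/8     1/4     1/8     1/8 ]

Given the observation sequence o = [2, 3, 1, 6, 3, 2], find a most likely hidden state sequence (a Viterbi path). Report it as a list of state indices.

path = [0, 1, 3, 0, 1, 3]

t=0: δ = [4.688e-02, 1.562e-02, 3.125e-02, 1.562e-02, 1.562e-02]  (obs o_0=2)
t=1: δ = [1.465e-03, 4.395e-03, 7.324e-04, 9.766e-04, 9.766e-04]  ψ = [0, 0, 0, 2, 2]  (obs o_1=3)
t=2: δ = [6.866e-05, 6.866e-05, 1.373e-04, 4.120e-04, 6.866e-05]  ψ = [1, 0, 1, 1, 1]  (obs o_2=1)
t=3: δ = [1.287e-05, 6.437e-06, 6.437e-06, 6.437e-06, 1.931e-05]  ψ = [3, 3, 3, 3, 3]  (obs o_3=6)
t=4: δ = [6.035e-07, 1.207e-06, 6.035e-07, 6.035e-07, 3.017e-07]  ψ = [4, 0, 4, 4, 3]  (obs o_4=3)
t=5: δ = [1.886e-08, 2.829e-08, 3.772e-08, 5.658e-08, 2.829e-08]  ψ = [0, 0, 1, 1, 3]  (obs o_5=2)
backtrack: best end state = 3; path = [0, 1, 3, 0, 1, 3]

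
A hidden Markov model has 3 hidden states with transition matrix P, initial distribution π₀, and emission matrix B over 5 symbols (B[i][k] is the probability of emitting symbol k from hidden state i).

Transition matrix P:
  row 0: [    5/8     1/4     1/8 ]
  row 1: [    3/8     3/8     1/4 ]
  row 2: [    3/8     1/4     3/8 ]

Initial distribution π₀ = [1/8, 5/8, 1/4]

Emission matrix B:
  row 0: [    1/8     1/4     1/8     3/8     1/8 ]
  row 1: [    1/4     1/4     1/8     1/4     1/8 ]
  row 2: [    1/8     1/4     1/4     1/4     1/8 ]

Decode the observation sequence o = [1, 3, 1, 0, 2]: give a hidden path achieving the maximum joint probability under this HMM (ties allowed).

path = [1, 0, 0, 0, 0]

t=0: δ = [3.125e-02, 1.562e-01, 6.250e-02]  (obs o_0=1)
t=1: δ = [2.197e-02, 1.465e-02, 9.766e-03]  ψ = [1, 1, 1]  (obs o_1=3)
t=2: δ = [3.433e-03, 1.373e-03, 9.155e-04]  ψ = [0, 0, 1]  (obs o_2=1)
t=3: δ = [2.682e-04, 2.146e-04, 5.364e-05]  ψ = [0, 0, 0]  (obs o_3=0)
t=4: δ = [2.095e-05, 1.006e-05, 1.341e-05]  ψ = [0, 1, 1]  (obs o_4=2)
backtrack: best end state = 0; path = [1, 0, 0, 0, 0]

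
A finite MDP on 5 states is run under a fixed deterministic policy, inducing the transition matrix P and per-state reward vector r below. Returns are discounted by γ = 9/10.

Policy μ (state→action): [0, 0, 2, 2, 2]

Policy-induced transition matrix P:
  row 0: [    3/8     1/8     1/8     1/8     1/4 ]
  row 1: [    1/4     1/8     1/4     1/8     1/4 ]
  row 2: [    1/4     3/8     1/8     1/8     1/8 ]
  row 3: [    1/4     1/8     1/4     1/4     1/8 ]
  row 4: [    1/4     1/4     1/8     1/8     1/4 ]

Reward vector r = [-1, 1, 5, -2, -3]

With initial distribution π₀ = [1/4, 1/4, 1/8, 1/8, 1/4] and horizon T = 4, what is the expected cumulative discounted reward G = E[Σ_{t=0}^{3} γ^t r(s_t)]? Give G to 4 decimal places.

t=0: π = [0.2500, 0.2500, 0.1250, 0.1250, 0.2500], E[r] = -0.3750, γ^t·E[r] = -0.375000, running G = -0.375000
t=1: π = [0.2813, 0.1875, 0.1719, 0.1406, 0.2188], E[r] = -0.1719, γ^t·E[r] = -0.154688, running G = -0.529688
t=2: π = [0.2852, 0.1953, 0.1660, 0.1426, 0.2109], E[r] = -0.1777, γ^t·E[r] = -0.143965, running G = -0.673652
t=3: π = [0.2856, 0.1929, 0.1672, 0.1428, 0.2114], E[r] = -0.1765, γ^t·E[r] = -0.128678, running G = -0.802331

G = -0.8023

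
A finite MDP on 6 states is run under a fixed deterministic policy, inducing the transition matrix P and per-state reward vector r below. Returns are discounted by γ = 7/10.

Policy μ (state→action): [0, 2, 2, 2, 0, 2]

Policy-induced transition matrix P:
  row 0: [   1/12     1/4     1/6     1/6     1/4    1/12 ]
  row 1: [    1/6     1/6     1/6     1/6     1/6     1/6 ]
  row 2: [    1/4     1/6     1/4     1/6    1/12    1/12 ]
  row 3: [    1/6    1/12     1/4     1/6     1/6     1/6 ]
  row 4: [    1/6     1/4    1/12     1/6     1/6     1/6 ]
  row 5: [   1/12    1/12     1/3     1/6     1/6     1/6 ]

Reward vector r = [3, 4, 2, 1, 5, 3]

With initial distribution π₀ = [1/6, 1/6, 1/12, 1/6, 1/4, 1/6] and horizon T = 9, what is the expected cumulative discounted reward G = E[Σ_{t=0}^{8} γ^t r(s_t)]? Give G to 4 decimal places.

G = 9.7711

t=0: π = [0.1667, 0.1667, 0.0833, 0.1667, 0.2500, 0.1667], E[r] = 3.2500, γ^t·E[r] = 3.250000, running G = 3.250000
t=1: π = [0.1458, 0.1736, 0.1944, 0.1667, 0.1736, 0.1458], E[r] = 2.9931, γ^t·E[r] = 2.095139, running G = 5.345139
t=2: π = [0.1586, 0.1672, 0.2066, 0.1667, 0.1626, 0.1383], E[r] = 2.9525, γ^t·E[r] = 1.446748, running G = 6.791887
t=3: π = [0.1591, 0.1680, 0.2073, 0.1667, 0.1627, 0.1362], E[r] = 2.9527, γ^t·E[r] = 1.012790, running G = 7.804676
t=4: π = [0.1593, 0.1682, 0.2070, 0.1667, 0.1627, 0.1361], E[r] = 2.9532, γ^t·E[r] = 0.709073, running G = 8.513749
t=5: π = [0.1593, 0.1683, 0.2069, 0.1667, 0.1627, 0.1361], E[r] = 2.9534, γ^t·E[r] = 0.496375, running G = 9.010125
t=6: π = [0.1593, 0.1683, 0.2069, 0.1667, 0.1627, 0.1361], E[r] = 2.9534, γ^t·E[r] = 0.347464, running G = 9.357588
t=7: π = [0.1593, 0.1683, 0.2069, 0.1667, 0.1627, 0.1361], E[r] = 2.9534, γ^t·E[r] = 0.243224, running G = 9.600813
t=8: π = [0.1593, 0.1683, 0.2069, 0.1667, 0.1627, 0.1361], E[r] = 2.9534, γ^t·E[r] = 0.170257, running G = 9.771070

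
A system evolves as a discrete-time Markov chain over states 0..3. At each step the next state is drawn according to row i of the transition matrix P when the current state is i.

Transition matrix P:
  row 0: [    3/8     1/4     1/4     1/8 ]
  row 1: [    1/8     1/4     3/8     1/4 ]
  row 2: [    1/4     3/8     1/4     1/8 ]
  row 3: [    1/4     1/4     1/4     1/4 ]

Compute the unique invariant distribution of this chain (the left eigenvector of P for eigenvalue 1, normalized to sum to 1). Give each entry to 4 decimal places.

Balance equations π_j = Σ_i π_i·P[i][j]:
  π_0 = 3/8·π_0 + 1/8·π_1 + 1/4·π_2 + 1/4·π_3
  π_1 = 1/4·π_0 + 1/4·π_1 + 3/8·π_2 + 1/4·π_3
  π_2 = 1/4·π_0 + 3/8·π_1 + 1/4·π_2 + 1/4·π_3
  normalize: π_0 + π_1 + π_2 + π_3 = 1
Solving the linear system gives exactly π = [12/49, 2/7, 2/7, 9/49].

π = [0.2449, 0.2857, 0.2857, 0.1837]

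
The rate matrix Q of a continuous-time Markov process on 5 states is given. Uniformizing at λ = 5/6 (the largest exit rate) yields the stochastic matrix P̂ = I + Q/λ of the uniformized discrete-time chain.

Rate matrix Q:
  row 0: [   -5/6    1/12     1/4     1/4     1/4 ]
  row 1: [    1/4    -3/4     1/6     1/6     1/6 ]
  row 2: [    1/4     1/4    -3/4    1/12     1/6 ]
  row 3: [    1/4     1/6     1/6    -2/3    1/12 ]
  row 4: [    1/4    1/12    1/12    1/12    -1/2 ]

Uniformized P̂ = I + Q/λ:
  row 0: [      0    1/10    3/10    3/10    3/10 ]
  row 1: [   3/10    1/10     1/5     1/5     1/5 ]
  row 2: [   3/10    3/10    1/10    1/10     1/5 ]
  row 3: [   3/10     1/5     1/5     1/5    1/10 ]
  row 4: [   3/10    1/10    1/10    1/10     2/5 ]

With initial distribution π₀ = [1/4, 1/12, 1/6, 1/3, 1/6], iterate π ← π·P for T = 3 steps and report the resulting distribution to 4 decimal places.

π = [0.2303, 0.1543, 0.1803, 0.1803, 0.2548]

t=0: π = [0.2500, 0.0833, 0.1667, 0.3333, 0.1667]
t=1: π = [0.2250, 0.1667, 0.1917, 0.1917, 0.2250]
t=2: π = [0.2325, 0.1575, 0.1808, 0.1808, 0.2483]
t=3: π = [0.2303, 0.1543, 0.1803, 0.1803, 0.2548]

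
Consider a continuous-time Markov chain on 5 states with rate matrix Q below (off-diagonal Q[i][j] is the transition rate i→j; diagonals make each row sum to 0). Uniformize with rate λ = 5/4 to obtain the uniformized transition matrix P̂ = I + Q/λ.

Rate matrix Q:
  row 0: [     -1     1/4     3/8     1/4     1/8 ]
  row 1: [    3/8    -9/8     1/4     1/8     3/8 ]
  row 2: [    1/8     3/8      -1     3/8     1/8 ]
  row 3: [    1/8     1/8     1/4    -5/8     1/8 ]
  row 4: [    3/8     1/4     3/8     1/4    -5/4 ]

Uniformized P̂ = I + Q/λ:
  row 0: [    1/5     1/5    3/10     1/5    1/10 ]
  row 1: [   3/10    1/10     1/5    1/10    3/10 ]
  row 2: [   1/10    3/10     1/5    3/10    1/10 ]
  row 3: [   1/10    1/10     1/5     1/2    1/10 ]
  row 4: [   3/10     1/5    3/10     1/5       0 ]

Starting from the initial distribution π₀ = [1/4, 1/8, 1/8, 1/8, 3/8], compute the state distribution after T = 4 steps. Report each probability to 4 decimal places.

t=0: π = [0.2500, 0.1250, 0.1250, 0.1250, 0.3750]
t=1: π = [0.2250, 0.1875, 0.2625, 0.2375, 0.0875]
t=2: π = [0.1775, 0.1838, 0.2313, 0.2788, 0.1288]
t=3: π = [0.1803, 0.1769, 0.2306, 0.2884, 0.1239]
t=4: π = [0.1782, 0.1765, 0.2304, 0.2919, 0.1230]

π = [0.1782, 0.1765, 0.2304, 0.2919, 0.1230]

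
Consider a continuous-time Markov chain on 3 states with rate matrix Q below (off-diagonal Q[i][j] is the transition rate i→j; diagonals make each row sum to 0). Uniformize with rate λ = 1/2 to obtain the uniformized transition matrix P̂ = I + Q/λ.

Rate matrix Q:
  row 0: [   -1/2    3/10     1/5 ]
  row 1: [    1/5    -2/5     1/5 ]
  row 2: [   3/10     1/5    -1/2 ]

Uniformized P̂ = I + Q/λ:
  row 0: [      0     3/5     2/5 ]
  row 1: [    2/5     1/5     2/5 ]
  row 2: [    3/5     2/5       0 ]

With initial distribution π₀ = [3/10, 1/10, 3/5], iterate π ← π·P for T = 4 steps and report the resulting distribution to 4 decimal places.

π = [0.3098, 0.3965, 0.2938]

t=0: π = [0.3000, 0.1000, 0.6000]
t=1: π = [0.4000, 0.4400, 0.1600]
t=2: π = [0.2720, 0.3920, 0.3360]
t=3: π = [0.3584, 0.3760, 0.2656]
t=4: π = [0.3098, 0.3965, 0.2938]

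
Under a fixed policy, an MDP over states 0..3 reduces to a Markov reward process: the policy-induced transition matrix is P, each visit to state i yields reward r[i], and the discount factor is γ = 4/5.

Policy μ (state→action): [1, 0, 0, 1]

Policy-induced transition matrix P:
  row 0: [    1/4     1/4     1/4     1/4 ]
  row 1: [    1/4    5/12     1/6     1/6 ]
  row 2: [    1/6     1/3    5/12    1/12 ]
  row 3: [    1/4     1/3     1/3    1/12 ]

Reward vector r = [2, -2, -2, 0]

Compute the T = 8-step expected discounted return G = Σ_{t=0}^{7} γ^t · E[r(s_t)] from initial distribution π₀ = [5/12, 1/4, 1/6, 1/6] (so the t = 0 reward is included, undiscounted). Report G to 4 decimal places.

t=0: π = [0.4167, 0.2500, 0.1667, 0.1667], E[r] = 0.0000, γ^t·E[r] = 0.000000, running G = 0.000000
t=1: π = [0.2361, 0.3194, 0.2708, 0.1736], E[r] = -0.7083, γ^t·E[r] = -0.566667, running G = -0.566667
t=2: π = [0.2274, 0.3403, 0.2830, 0.1493], E[r] = -0.7917, γ^t·E[r] = -0.506667, running G = -1.073333
t=3: π = [0.2264, 0.3427, 0.2813, 0.1496], E[r] = -0.7951, γ^t·E[r] = -0.407111, running G = -1.480444
t=4: π = [0.2266, 0.3430, 0.2808, 0.1496], E[r] = -0.7945, γ^t·E[r] = -0.325422, running G = -1.805867
t=5: π = [0.2266, 0.3430, 0.2807, 0.1497], E[r] = -0.7942, γ^t·E[r] = -0.260255, running G = -2.066121
t=6: π = [0.2266, 0.3430, 0.2807, 0.1497], E[r] = -0.7942, γ^t·E[r] = -0.208191, running G = -2.274313
t=7: π = [0.2266, 0.3430, 0.2807, 0.1497], E[r] = -0.7942, γ^t·E[r] = -0.166552, running G = -2.440864

G = -2.4409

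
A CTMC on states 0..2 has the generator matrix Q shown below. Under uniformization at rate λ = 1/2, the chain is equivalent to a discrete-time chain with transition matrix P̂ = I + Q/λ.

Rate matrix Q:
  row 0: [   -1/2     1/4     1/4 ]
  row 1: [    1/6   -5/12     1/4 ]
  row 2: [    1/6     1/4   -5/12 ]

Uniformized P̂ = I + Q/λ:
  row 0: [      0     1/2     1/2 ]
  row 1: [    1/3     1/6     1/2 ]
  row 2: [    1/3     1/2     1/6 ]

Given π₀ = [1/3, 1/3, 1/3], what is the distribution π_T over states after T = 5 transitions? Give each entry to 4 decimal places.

t=0: π = [0.3333, 0.3333, 0.3333]
t=1: π = [0.2222, 0.3889, 0.3889]
t=2: π = [0.2593, 0.3704, 0.3704]
t=3: π = [0.2469, 0.3765, 0.3765]
t=4: π = [0.2510, 0.3745, 0.3745]
t=5: π = [0.2497, 0.3752, 0.3752]

π = [0.2497, 0.3752, 0.3752]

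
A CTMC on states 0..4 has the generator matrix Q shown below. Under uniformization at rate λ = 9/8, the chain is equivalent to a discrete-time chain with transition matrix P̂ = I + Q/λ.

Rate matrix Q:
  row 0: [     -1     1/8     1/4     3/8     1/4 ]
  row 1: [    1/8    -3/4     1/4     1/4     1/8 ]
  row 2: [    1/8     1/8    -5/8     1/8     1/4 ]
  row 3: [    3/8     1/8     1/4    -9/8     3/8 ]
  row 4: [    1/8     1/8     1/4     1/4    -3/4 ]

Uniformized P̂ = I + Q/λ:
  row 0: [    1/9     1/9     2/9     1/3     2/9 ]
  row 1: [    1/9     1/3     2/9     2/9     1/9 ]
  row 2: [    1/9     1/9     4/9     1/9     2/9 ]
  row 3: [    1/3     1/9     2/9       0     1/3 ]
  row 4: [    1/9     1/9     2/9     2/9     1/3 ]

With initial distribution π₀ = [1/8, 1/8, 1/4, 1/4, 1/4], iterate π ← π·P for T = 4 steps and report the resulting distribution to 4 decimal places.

π = [0.1484, 0.1428, 0.2856, 0.1699, 0.2532]

t=0: π = [0.1250, 0.1250, 0.2500, 0.2500, 0.2500]
t=1: π = [0.1667, 0.1389, 0.2778, 0.1528, 0.2639]
t=2: π = [0.1451, 0.1420, 0.2840, 0.1759, 0.2531]
t=3: π = [0.1502, 0.1427, 0.2853, 0.1677, 0.2541]
t=4: π = [0.1484, 0.1428, 0.2856, 0.1699, 0.2532]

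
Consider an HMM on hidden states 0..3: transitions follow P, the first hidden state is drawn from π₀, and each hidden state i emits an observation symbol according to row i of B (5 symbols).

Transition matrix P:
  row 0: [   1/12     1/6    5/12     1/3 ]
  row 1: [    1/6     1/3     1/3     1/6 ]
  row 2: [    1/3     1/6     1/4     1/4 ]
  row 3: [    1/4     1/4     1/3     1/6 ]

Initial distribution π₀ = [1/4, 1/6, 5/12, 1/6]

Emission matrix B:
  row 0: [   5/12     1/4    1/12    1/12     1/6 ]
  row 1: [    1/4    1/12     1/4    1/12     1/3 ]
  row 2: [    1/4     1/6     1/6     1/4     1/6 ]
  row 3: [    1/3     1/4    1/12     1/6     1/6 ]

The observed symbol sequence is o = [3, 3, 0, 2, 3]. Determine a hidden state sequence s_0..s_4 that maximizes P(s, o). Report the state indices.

path = [2, 2, 0, 2, 2]

t=0: δ = [2.083e-02, 1.389e-02, 1.042e-01, 2.778e-02]  (obs o_0=3)
t=1: δ = [2.894e-03, 1.447e-03, 6.510e-03, 4.340e-03]  ψ = [2, 2, 2, 2]  (obs o_1=3)
t=2: δ = [9.042e-04, 2.713e-04, 4.069e-04, 5.425e-04]  ψ = [2, 2, 2, 2]  (obs o_2=0)
t=3: δ = [1.130e-05, 3.768e-05, 6.279e-05, 2.512e-05]  ψ = [2, 0, 0, 0]  (obs o_3=2)
t=4: δ = [1.744e-06, 1.047e-06, 3.925e-06, 2.616e-06]  ψ = [2, 1, 2, 2]  (obs o_4=3)
backtrack: best end state = 2; path = [2, 2, 0, 2, 2]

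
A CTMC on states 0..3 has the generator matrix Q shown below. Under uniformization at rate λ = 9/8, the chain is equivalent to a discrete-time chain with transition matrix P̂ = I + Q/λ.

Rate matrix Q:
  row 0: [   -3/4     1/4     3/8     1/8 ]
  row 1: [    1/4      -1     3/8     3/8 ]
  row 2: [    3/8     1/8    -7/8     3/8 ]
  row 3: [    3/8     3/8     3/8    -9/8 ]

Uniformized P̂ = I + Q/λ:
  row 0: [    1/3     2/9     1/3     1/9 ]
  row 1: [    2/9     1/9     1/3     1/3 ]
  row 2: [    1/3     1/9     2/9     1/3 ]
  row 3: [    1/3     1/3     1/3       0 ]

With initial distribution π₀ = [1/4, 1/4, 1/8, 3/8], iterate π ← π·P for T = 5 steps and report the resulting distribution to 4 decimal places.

π = [0.3123, 0.1900, 0.3000, 0.1976]

t=0: π = [0.2500, 0.2500, 0.1250, 0.3750]
t=1: π = [0.3056, 0.2222, 0.3194, 0.1528]
t=2: π = [0.3086, 0.1790, 0.2978, 0.2145]
t=3: π = [0.3134, 0.1931, 0.3002, 0.1932]
t=4: π = [0.3119, 0.1889, 0.3000, 0.1993]
t=5: π = [0.3123, 0.1900, 0.3000, 0.1976]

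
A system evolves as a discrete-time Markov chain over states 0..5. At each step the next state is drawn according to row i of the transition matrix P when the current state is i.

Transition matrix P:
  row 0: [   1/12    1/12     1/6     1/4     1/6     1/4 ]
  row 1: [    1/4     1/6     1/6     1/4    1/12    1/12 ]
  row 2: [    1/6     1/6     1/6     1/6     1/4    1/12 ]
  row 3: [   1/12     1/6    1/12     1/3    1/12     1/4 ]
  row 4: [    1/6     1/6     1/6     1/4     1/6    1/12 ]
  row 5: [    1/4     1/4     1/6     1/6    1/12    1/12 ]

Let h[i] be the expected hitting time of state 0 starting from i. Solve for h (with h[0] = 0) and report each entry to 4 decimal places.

First-step conditioning: h[0] = 0; for i ≠ 0, h[i] = 1 + Σ_k P[i][k]·h[k].
  h[1] = 1 + 1/6·h[1] + 1/6·h[2] + 1/4·h[3] + 1/12·h[4] + 1/12·h[5]
  h[2] = 1 + 1/6·h[1] + 1/6·h[2] + 1/6·h[3] + 1/4·h[4] + 1/12·h[5]
  h[3] = 1 + 1/6·h[1] + 1/12·h[2] + 1/3·h[3] + 1/12·h[4] + 1/4·h[5]
  h[4] = 1 + 1/6·h[1] + 1/6·h[2] + 1/4·h[3] + 1/6·h[4] + 1/12·h[5]
  h[5] = 1 + 1/4·h[1] + 1/6·h[2] + 1/6·h[3] + 1/12·h[4] + 1/12·h[5]
Solving the 5×5 linear system over states ≠ 0 gives exactly h = [0, 210672/39331, 228408/39331, 246816/39331, 229824/39331, 207660/39331] (h[0] = 0 is the target).

h = [0.0000, 5.3564, 5.8073, 6.2754, 5.8433, 5.2798]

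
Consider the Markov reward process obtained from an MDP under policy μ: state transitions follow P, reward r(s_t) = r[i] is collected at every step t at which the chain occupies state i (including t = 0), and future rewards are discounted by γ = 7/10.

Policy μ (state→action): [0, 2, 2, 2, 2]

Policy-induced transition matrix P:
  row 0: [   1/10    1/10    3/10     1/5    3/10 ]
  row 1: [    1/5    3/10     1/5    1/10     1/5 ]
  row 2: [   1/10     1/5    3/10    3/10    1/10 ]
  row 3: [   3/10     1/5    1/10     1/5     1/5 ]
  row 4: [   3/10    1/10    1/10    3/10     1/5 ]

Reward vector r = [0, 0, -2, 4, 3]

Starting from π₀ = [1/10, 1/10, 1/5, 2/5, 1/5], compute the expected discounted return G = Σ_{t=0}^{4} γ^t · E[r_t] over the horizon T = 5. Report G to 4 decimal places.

t=0: π = [0.1000, 0.1000, 0.2000, 0.4000, 0.2000], E[r] = 1.8000, γ^t·E[r] = 1.800000, running G = 1.800000
t=1: π = [0.2300, 0.1800, 0.1700, 0.2300, 0.1900], E[r] = 1.1500, γ^t·E[r] = 0.805000, running G = 2.605000
t=2: π = [0.2020, 0.1760, 0.1980, 0.2180, 0.2060], E[r] = 1.0940, γ^t·E[r] = 0.536060, running G = 3.141060
t=3: π = [0.2024, 0.1768, 0.1976, 0.2228, 0.2004], E[r] = 1.0972, γ^t·E[r] = 0.376340, running G = 3.517400
t=4: π = [0.2023, 0.1774, 0.1977, 0.2221, 0.2005], E[r] = 1.0946, γ^t·E[r] = 0.262804, running G = 3.780203

G = 3.7802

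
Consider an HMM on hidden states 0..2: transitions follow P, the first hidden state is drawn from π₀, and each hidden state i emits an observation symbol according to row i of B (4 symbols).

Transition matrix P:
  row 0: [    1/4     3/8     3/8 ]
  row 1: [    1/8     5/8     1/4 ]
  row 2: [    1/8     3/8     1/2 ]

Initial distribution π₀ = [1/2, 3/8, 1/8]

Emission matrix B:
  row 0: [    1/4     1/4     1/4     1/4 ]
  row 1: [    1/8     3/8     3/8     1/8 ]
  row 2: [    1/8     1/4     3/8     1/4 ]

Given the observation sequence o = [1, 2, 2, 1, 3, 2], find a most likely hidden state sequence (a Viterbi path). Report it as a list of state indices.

t=0: δ = [1.250e-01, 1.406e-01, 3.125e-02]  (obs o_0=1)
t=1: δ = [7.812e-03, 3.296e-02, 1.758e-02]  ψ = [0, 1, 0]  (obs o_1=2)
t=2: δ = [1.030e-03, 7.725e-03, 3.296e-03]  ψ = [1, 1, 2]  (obs o_2=2)
t=3: δ = [2.414e-04, 1.810e-03, 4.828e-04]  ψ = [1, 1, 1]  (obs o_3=1)
t=4: δ = [5.658e-05, 1.414e-04, 1.132e-04]  ψ = [1, 1, 1]  (obs o_4=3)
t=5: δ = [4.420e-06, 3.315e-05, 2.122e-05]  ψ = [1, 1, 2]  (obs o_5=2)
backtrack: best end state = 1; path = [1, 1, 1, 1, 1, 1]

path = [1, 1, 1, 1, 1, 1]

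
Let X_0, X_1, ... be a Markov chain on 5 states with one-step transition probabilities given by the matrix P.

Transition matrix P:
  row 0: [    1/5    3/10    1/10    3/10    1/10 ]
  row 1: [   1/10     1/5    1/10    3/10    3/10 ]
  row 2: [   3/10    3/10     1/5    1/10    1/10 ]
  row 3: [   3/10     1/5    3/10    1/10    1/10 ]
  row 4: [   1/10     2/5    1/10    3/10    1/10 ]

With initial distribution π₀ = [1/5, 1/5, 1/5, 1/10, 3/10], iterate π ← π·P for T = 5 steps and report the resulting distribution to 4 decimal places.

t=0: π = [0.2000, 0.2000, 0.2000, 0.1000, 0.3000]
t=1: π = [0.1800, 0.3000, 0.1400, 0.2400, 0.1400]
t=2: π = [0.1940, 0.2600, 0.1620, 0.2240, 0.1600]
t=3: π = [0.1966, 0.2676, 0.1610, 0.2228, 0.1520]
t=4: π = [0.1964, 0.2662, 0.1607, 0.2232, 0.1535]
t=5: π = [0.1964, 0.2664, 0.1607, 0.2232, 0.1532]

π = [0.1964, 0.2664, 0.1607, 0.2232, 0.1532]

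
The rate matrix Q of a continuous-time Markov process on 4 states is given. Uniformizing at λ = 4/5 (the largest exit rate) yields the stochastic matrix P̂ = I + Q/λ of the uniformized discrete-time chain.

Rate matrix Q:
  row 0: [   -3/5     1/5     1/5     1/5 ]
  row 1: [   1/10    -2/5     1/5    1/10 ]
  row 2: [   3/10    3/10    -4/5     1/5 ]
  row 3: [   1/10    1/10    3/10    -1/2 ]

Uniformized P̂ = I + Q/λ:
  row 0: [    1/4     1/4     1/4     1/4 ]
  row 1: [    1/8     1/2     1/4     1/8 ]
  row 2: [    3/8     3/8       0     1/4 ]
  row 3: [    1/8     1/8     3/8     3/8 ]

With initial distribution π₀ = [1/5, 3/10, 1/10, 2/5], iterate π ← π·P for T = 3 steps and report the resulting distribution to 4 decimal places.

π = [0.2055, 0.3268, 0.2273, 0.2404]

t=0: π = [0.2000, 0.3000, 0.1000, 0.4000]
t=1: π = [0.1750, 0.2875, 0.2750, 0.2625]
t=2: π = [0.2156, 0.3234, 0.2141, 0.2469]
t=3: π = [0.2055, 0.3268, 0.2273, 0.2404]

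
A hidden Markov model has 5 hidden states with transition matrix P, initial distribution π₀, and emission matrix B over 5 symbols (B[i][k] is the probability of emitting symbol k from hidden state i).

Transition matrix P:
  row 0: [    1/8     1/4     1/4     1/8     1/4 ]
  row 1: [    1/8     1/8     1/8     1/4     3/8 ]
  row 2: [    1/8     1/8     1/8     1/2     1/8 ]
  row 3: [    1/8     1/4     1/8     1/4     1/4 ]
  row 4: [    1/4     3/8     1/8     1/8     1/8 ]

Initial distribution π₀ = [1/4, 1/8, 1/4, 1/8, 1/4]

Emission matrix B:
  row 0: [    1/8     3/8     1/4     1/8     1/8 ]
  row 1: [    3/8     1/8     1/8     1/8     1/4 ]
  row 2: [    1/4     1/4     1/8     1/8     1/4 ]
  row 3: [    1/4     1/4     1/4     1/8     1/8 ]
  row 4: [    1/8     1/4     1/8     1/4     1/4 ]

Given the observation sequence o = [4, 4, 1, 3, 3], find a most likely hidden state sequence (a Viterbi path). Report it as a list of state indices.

path = [4, 1, 4, 1, 4]

t=0: δ = [3.125e-02, 3.125e-02, 6.250e-02, 1.562e-02, 6.250e-02]  (obs o_0=4)
t=1: δ = [1.953e-03, 5.859e-03, 1.953e-03, 3.906e-03, 2.930e-03]  ψ = [4, 4, 0, 2, 1]  (obs o_1=4)
t=2: δ = [2.747e-04, 1.373e-04, 1.831e-04, 3.662e-04, 5.493e-04]  ψ = [1, 4, 1, 1, 1]  (obs o_2=1)
t=3: δ = [1.717e-05, 2.575e-05, 8.583e-06, 1.144e-05, 2.289e-05]  ψ = [4, 4, 0, 2, 3]  (obs o_3=3)
t=4: δ = [7.153e-07, 1.073e-06, 5.364e-07, 8.047e-07, 2.414e-06]  ψ = [4, 4, 0, 1, 1]  (obs o_4=3)
backtrack: best end state = 4; path = [4, 1, 4, 1, 4]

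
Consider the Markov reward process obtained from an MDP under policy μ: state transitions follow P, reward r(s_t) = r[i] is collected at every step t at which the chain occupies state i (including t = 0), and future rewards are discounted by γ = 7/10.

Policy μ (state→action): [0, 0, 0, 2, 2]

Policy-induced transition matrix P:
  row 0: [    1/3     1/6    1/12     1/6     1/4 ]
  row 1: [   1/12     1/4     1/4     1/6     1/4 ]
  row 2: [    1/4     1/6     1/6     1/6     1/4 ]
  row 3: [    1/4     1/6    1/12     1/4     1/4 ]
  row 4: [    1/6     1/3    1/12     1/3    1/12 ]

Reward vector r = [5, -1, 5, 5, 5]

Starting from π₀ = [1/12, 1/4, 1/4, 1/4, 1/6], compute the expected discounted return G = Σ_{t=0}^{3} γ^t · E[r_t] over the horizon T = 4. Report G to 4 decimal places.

G = 9.1551

t=0: π = [0.0833, 0.2500, 0.2500, 0.2500, 0.1667], E[r] = 3.5000, γ^t·E[r] = 3.500000, running G = 3.500000
t=1: π = [0.2014, 0.2153, 0.1458, 0.2153, 0.2222], E[r] = 3.7083, γ^t·E[r] = 2.595833, running G = 6.095833
t=2: π = [0.2124, 0.2216, 0.1314, 0.2216, 0.2130], E[r] = 3.6701, γ^t·E[r] = 1.798368, running G = 7.894201
t=3: π = [0.2130, 0.2206, 0.1312, 0.2206, 0.2145], E[r] = 3.6762, γ^t·E[r] = 1.260942, running G = 9.155143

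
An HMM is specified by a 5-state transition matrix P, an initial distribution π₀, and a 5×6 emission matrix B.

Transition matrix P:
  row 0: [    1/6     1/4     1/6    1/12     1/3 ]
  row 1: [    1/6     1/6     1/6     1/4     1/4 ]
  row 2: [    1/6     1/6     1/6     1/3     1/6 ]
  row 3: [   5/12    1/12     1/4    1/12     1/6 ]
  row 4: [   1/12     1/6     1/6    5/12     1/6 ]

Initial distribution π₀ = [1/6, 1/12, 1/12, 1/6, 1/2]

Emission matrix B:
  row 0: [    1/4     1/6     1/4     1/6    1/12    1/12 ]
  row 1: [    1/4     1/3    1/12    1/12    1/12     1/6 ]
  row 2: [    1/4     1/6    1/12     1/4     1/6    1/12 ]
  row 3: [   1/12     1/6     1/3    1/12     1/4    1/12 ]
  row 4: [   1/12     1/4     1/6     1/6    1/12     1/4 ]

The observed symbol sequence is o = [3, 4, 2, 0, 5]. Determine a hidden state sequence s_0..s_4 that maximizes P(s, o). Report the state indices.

t=0: δ = [2.778e-02, 6.944e-03, 2.083e-02, 1.389e-02, 8.333e-02]  (obs o_0=3)
t=1: δ = [5.787e-04, 1.157e-03, 2.315e-03, 8.681e-03, 1.157e-03]  ψ = [4, 4, 4, 4, 4]  (obs o_1=4)
t=2: δ = [9.042e-04, 6.028e-05, 1.808e-04, 2.572e-04, 2.411e-04]  ψ = [3, 3, 3, 2, 3]  (obs o_2=2)
t=3: δ = [3.768e-05, 5.651e-05, 3.768e-05, 8.372e-06, 2.512e-05]  ψ = [0, 0, 0, 4, 0]  (obs o_3=0)
t=4: δ = [7.849e-07, 1.570e-06, 7.849e-07, 1.177e-06, 3.532e-06]  ψ = [1, 0, 1, 1, 1]  (obs o_4=5)
backtrack: best end state = 4; path = [4, 3, 0, 1, 4]

path = [4, 3, 0, 1, 4]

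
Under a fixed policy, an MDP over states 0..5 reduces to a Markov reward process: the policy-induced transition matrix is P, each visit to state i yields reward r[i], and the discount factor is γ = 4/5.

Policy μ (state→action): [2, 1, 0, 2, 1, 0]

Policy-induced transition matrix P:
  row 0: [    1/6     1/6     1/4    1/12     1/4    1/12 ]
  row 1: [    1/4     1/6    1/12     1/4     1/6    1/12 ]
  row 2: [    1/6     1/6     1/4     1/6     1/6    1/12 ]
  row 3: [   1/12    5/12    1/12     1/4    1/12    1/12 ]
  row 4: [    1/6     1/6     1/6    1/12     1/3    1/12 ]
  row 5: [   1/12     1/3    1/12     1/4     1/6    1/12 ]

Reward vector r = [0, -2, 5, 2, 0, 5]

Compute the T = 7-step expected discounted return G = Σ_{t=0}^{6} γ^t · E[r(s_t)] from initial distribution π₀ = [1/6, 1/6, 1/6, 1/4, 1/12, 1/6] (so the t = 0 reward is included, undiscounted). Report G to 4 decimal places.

t=0: π = [0.1667, 0.1667, 0.1667, 0.2500, 0.0833, 0.1667], E[r] = 1.8333, γ^t·E[r] = 1.833333, running G = 1.833333
t=1: π = [0.1458, 0.2569, 0.1458, 0.1944, 0.1736, 0.0833], E[r] = 1.0208, γ^t·E[r] = 0.816667, running G = 2.650000
t=2: π = [0.1649, 0.2292, 0.1464, 0.1846, 0.1916, 0.0833], E[r] = 1.0596, γ^t·E[r] = 0.678148, running G = 3.328148
t=3: π = [0.1634, 0.2267, 0.1512, 0.1784, 0.1970, 0.0833], E[r] = 1.0760, γ^t·E[r] = 0.550889, running G = 3.879037
t=4: π = [0.1637, 0.2252, 0.1522, 0.1773, 0.1982, 0.0833], E[r] = 1.0820, γ^t·E[r] = 0.443167, running G = 4.322204
t=5: π = [0.1637, 0.2249, 0.1525, 0.1770, 0.1986, 0.0833], E[r] = 1.0834, γ^t·E[r] = 0.355010, running G = 4.677214
t=6: π = [0.1637, 0.2248, 0.1526, 0.1769, 0.1987, 0.0833], E[r] = 1.0838, γ^t·E[r] = 0.284113, running G = 4.961327

G = 4.9613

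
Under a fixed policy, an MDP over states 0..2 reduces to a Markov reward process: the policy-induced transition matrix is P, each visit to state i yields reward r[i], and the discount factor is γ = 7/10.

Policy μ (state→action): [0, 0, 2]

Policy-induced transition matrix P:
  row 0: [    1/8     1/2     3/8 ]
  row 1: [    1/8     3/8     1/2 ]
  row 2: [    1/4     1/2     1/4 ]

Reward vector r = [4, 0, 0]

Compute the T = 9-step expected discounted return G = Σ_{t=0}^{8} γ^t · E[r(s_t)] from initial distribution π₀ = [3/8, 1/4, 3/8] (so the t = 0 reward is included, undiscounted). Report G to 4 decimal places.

G = 3.0127

t=0: π = [0.3750, 0.2500, 0.3750], E[r] = 1.5000, γ^t·E[r] = 1.500000, running G = 1.500000
t=1: π = [0.1719, 0.4688, 0.3594], E[r] = 0.6875, γ^t·E[r] = 0.481250, running G = 1.981250
t=2: π = [0.1699, 0.4414, 0.3887], E[r] = 0.6797, γ^t·E[r] = 0.333047, running G = 2.314297
t=3: π = [0.1736, 0.4448, 0.3816], E[r] = 0.6943, γ^t·E[r] = 0.238157, running G = 2.552454
t=4: π = [0.1727, 0.4444, 0.3829], E[r] = 0.6908, γ^t·E[r] = 0.165860, running G = 2.718314
t=5: π = [0.1729, 0.4445, 0.3827], E[r] = 0.6915, γ^t·E[r] = 0.116212, running G = 2.834527
t=6: π = [0.1728, 0.4444, 0.3827], E[r] = 0.6913, γ^t·E[r] = 0.081336, running G = 2.915862
t=7: π = [0.1728, 0.4444, 0.3827], E[r] = 0.6914, γ^t·E[r] = 0.056936, running G = 2.972799
t=8: π = [0.1728, 0.4444, 0.3827], E[r] = 0.6914, γ^t·E[r] = 0.039855, running G = 3.012654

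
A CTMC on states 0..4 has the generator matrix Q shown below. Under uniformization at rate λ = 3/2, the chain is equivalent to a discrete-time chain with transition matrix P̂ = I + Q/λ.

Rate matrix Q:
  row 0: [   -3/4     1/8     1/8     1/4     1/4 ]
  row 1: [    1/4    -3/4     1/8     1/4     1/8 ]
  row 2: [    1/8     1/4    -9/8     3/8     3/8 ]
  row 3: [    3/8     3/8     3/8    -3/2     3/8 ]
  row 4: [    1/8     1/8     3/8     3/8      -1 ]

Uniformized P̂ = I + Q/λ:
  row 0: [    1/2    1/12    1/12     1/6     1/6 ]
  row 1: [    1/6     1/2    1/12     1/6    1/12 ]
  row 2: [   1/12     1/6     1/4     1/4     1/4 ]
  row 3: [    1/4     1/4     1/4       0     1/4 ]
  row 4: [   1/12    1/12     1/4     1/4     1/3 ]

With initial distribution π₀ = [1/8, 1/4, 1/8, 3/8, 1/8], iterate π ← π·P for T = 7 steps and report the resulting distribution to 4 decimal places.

t=0: π = [0.1250, 0.2500, 0.1250, 0.3750, 0.1250]
t=1: π = [0.2188, 0.2604, 0.1875, 0.1250, 0.2083]
t=2: π = [0.2170, 0.2283, 0.1701, 0.1788, 0.2057]
t=3: π = [0.2226, 0.2224, 0.1758, 0.1682, 0.2110]
t=4: π = [0.2226, 0.2187, 0.1758, 0.1709, 0.2120]
t=5: π = [0.2228, 0.2176, 0.1764, 0.1705, 0.2127]
t=6: π = [0.2227, 0.2171, 0.1766, 0.1707, 0.2129]
t=7: π = [0.2227, 0.2170, 0.1767, 0.1707, 0.2130]

π = [0.2227, 0.2170, 0.1767, 0.1707, 0.2130]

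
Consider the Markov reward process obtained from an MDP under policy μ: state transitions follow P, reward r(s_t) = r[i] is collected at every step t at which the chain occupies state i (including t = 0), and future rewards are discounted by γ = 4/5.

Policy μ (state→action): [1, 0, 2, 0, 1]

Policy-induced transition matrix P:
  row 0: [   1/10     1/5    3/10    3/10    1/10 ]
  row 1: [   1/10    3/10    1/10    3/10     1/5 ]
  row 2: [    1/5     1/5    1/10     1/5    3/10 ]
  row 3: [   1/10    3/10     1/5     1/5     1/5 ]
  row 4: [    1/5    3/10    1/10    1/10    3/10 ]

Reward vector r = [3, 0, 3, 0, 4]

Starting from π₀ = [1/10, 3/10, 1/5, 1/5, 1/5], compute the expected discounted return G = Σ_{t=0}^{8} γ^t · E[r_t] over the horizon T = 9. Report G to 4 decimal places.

t=0: π = [0.1000, 0.3000, 0.2000, 0.2000, 0.2000], E[r] = 1.7000, γ^t·E[r] = 1.700000, running G = 1.700000
t=1: π = [0.1400, 0.2700, 0.1400, 0.2200, 0.2300], E[r] = 1.7600, γ^t·E[r] = 1.408000, running G = 3.108000
t=2: π = [0.1370, 0.2720, 0.1500, 0.2180, 0.2230], E[r] = 1.7530, γ^t·E[r] = 1.121920, running G = 4.229920
t=3: π = [0.1373, 0.2713, 0.1492, 0.2186, 0.2236], E[r] = 1.7539, γ^t·E[r] = 0.897997, running G = 5.127917
t=4: π = [0.1373, 0.2714, 0.1493, 0.2185, 0.2236], E[r] = 1.7540, γ^t·E[r] = 0.718438, running G = 5.846355
t=5: π = [0.1373, 0.2713, 0.1493, 0.2185, 0.2236], E[r] = 1.7540, γ^t·E[r] = 0.574756, running G = 6.421111
t=6: π = [0.1373, 0.2713, 0.1493, 0.2185, 0.2236], E[r] = 1.7540, γ^t·E[r] = 0.459805, running G = 6.880915
t=7: π = [0.1373, 0.2713, 0.1493, 0.2185, 0.2236], E[r] = 1.7540, γ^t·E[r] = 0.367844, running G = 7.248759
t=8: π = [0.1373, 0.2713, 0.1493, 0.2185, 0.2236], E[r] = 1.7540, γ^t·E[r] = 0.294275, running G = 7.543034

G = 7.5430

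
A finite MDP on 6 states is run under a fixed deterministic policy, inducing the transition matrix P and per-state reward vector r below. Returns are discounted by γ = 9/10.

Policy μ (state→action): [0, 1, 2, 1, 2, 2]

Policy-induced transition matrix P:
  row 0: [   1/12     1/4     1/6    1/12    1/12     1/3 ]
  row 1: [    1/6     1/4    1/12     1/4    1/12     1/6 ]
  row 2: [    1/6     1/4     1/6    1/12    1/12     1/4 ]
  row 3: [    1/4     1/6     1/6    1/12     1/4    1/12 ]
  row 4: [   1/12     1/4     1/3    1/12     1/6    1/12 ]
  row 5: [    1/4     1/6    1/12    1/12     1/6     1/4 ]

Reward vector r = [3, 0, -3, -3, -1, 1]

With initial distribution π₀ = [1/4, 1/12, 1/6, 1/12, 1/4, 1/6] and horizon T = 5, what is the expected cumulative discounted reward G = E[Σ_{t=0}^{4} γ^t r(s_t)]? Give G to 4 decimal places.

G = -0.9149

t=0: π = [0.2500, 0.0833, 0.1667, 0.0833, 0.2500, 0.1667], E[r] = -0.0833, γ^t·E[r] = -0.083333, running G = -0.083333
t=1: π = [0.1458, 0.2292, 0.1875, 0.0972, 0.1319, 0.2083], E[r] = -0.3403, γ^t·E[r] = -0.306250, running G = -0.389583
t=2: π = [0.1690, 0.2245, 0.1522, 0.1215, 0.1279, 0.2049], E[r] = -0.2373, γ^t·E[r] = -0.192188, running G = -0.581771
t=3: π = [0.1691, 0.2228, 0.1522, 0.1208, 0.1313, 0.2038], E[r] = -0.2390, γ^t·E[r] = -0.174234, running G = -0.756005
t=4: π = [0.1687, 0.2230, 0.1530, 0.1205, 0.1314, 0.2035], E[r] = -0.2423, γ^t·E[r] = -0.158941, running G = -0.914947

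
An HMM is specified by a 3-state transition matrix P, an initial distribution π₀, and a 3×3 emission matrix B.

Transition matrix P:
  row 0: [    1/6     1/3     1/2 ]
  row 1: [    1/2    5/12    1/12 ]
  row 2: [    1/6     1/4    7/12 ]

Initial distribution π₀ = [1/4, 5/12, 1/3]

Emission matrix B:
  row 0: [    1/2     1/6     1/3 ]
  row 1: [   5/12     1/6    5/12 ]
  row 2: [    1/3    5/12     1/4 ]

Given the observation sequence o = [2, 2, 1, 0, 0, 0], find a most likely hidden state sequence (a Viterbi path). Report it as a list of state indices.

t=0: δ = [8.333e-02, 1.736e-01, 8.333e-02]  (obs o_0=2)
t=1: δ = [2.894e-02, 3.014e-02, 1.215e-02]  ψ = [1, 1, 2]  (obs o_1=2)
t=2: δ = [2.512e-03, 2.093e-03, 6.028e-03]  ψ = [1, 1, 0]  (obs o_2=1)
t=3: δ = [5.233e-04, 6.279e-04, 1.172e-03]  ψ = [1, 2, 2]  (obs o_3=0)
t=4: δ = [1.570e-04, 1.221e-04, 2.279e-04]  ψ = [1, 2, 2]  (obs o_4=0)
t=5: δ = [3.052e-05, 2.374e-05, 4.432e-05]  ψ = [1, 2, 2]  (obs o_5=0)
backtrack: best end state = 2; path = [1, 0, 2, 2, 2, 2]

path = [1, 0, 2, 2, 2, 2]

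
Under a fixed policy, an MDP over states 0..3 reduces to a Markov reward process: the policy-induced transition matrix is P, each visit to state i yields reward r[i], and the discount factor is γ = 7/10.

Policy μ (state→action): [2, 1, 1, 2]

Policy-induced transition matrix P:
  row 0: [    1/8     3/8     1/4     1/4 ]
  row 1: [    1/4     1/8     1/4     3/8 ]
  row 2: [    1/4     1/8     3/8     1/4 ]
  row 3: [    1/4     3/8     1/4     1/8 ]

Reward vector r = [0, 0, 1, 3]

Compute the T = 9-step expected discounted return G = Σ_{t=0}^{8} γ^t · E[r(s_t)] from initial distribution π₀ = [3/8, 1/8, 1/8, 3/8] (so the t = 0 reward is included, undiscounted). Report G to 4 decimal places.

G = 3.4585

t=0: π = [0.3750, 0.1250, 0.1250, 0.3750], E[r] = 1.2500, γ^t·E[r] = 1.250000, running G = 1.250000
t=1: π = [0.2031, 0.3125, 0.2656, 0.2188], E[r] = 0.9219, γ^t·E[r] = 0.645313, running G = 1.895313
t=2: π = [0.2246, 0.2305, 0.2832, 0.2617], E[r] = 1.0684, γ^t·E[r] = 0.523496, running G = 2.418809
t=3: π = [0.2219, 0.2466, 0.2854, 0.2461], E[r] = 1.0237, γ^t·E[r] = 0.351123, running G = 2.769931
t=4: π = [0.2223, 0.2420, 0.2857, 0.2501], E[r] = 1.0359, γ^t·E[r] = 0.248710, running G = 3.018641
t=5: π = [0.2222, 0.2431, 0.2857, 0.2490], E[r] = 1.0327, γ^t·E[r] = 0.173564, running G = 3.192205
t=6: π = [0.2222, 0.2428, 0.2857, 0.2493], E[r] = 1.0335, γ^t·E[r] = 0.121590, running G = 3.313795
t=7: π = [0.2222, 0.2429, 0.2857, 0.2492], E[r] = 1.0333, γ^t·E[r] = 0.085096, running G = 3.398891
t=8: π = [0.2222, 0.2429, 0.2857, 0.2492], E[r] = 1.0333, γ^t·E[r] = 0.059570, running G = 3.458461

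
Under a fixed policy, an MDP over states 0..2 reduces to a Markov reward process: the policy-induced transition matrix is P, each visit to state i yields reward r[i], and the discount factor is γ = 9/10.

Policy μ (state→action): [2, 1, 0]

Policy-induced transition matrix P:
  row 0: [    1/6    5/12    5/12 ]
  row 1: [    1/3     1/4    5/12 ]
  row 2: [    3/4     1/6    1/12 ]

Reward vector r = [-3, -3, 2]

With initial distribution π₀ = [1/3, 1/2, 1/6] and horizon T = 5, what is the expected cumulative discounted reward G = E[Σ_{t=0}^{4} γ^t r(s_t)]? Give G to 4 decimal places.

t=0: π = [0.3333, 0.5000, 0.1667], E[r] = -2.1667, γ^t·E[r] = -2.166667, running G = -2.166667
t=1: π = [0.3472, 0.2917, 0.3611], E[r] = -1.1944, γ^t·E[r] = -1.075000, running G = -3.241667
t=2: π = [0.4259, 0.2778, 0.2963], E[r] = -1.5185, γ^t·E[r] = -1.230000, running G = -4.471667
t=3: π = [0.3858, 0.2963, 0.3179], E[r] = -1.4105, γ^t·E[r] = -1.028250, running G = -5.499917
t=4: π = [0.4015, 0.2878, 0.3107], E[r] = -1.4465, γ^t·E[r] = -0.949050, running G = -6.448967

G = -6.4490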